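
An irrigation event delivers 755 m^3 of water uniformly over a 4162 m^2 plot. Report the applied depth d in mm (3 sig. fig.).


Approach: apply depth from volume over area, d = (V/A)*1000.
d = (755 / 4162) * 1000 = 181 mm
Therefore the applied depth d = 181 mm.


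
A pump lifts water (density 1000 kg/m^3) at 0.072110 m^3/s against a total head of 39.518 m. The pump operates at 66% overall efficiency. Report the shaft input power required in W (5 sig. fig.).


Approach: apply hydraulic power then efficiency conversion, P = rho*g*Q*H; P_in = P/eta.
Step 1 — hydraulic power (P = rho*g*Q*H):
  P = 1000 * 9.81 * 0.072110 * 39.518 = 27955.00 W
Step 2 — input power: P_in = P/eta = 27955.00 / 0.66 = 42356 W
Therefore the shaft input power required = 42356 W.


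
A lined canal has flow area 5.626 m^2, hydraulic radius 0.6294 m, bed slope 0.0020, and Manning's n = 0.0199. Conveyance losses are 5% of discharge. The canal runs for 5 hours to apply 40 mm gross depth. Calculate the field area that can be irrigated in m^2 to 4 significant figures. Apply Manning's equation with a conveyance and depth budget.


Approach: apply Manning's equation with a conveyance and depth budget, Q = (1/n)*A*R^(2/3)*S^(1/2); Q_field = Q*(1-loss); Area = Q_field*t/(d/1000).
Step 1 — canal discharge (Manning's equation):
  Q = (1/0.0199) * 5.626 * 0.6294^(2/3) * 0.0020^(1/2) = 9.28566 m^3/s
Step 2 — delivered flow: Q_field = 9.28566*(1 - 5/100) = 8.82138 m^3/s
Step 3 — volume delivered: V = 8.82138 * 5*3600 = 158785 m^3
Step 4 — area served: A = V / (depth/1000) = 158785 / 0.04 = 3970000 m^2
Therefore the field area that can be irrigated = 3970000 m^2.


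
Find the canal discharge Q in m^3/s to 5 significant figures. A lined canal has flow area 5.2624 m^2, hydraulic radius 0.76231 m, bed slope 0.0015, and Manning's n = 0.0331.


Approach: apply Manning's equation, Q = (1/n)*A*R^(2/3)*S^(1/2).
Q = (1/0.0331) * 5.2624 * 0.76231^(2/3) * 0.0015^(1/2) = 5.1383 m^3/s
Therefore the canal discharge Q = 5.1383 m^3/s.


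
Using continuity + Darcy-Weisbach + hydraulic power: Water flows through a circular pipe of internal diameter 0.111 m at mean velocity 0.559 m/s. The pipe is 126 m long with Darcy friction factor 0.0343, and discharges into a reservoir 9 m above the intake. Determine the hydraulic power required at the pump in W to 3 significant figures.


Approach: apply continuity + Darcy-Weisbach + hydraulic power, Q = A*v; hf = f*(L/D)*(v^2/(2g)); H = static + hf; P = rho*g*Q*H.
Step 1 — flow rate (continuity, Q = A*v):
  A = pi*(0.111/2)^2 = 0.0096769 m^2
  Q = 0.0096769 * 0.559 = 0.0054094 m^3/s
Step 2 — friction head loss (Darcy-Weisbach):
  hf = 0.0343 * (126/0.111) * (0.559^2 / (2*9.81))
  hf = 0.62011 m
Step 3 — total head: H = 9 + 0.62011 = 9.6201 m
Step 4 — hydraulic power (P = rho*g*Q*H):
  P = 1000 * 9.81 * 0.0054094 * 9.6201 = 511 W
Therefore the hydraulic power required at the pump = 511 W.


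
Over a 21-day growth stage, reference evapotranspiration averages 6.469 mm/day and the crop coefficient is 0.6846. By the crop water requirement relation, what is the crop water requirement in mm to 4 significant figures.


Approach: apply the crop water requirement relation, CWR = ET0 * Kc * days.
CWR = 6.469 * 0.6846 * 21 = 93.00 mm
Therefore the crop water requirement = 93.00 mm.


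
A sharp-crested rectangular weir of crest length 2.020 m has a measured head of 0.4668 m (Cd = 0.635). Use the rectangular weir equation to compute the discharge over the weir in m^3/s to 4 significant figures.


Approach: apply the rectangular weir equation, Q = (2/3)*Cd*L*sqrt(2g)*H^1.5.
Q = (2/3)*0.635*2.020*sqrt(2*9.81)*0.4668^1.5 = 1.208 m^3/s
Therefore the discharge over the weir = 1.208 m^3/s.


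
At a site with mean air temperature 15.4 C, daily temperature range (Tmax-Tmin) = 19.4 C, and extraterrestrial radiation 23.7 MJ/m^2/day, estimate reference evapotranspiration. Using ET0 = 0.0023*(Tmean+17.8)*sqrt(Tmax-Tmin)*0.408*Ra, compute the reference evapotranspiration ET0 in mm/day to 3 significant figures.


ET0 = 0.0023*(15.4+17.8)*sqrt(19.4)*0.408*23.7 = 3.25 mm/day
Therefore the reference evapotranspiration ET0 = 3.25 mm/day.


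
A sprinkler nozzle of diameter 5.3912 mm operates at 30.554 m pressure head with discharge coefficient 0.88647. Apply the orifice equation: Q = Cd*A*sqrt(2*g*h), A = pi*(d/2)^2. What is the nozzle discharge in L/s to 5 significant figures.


A = pi*(5.3912e-3/2)^2 = 2.282763e-05 m^2
Q = 0.88647 * 2.282763e-05 * sqrt(2*9.81*30.554) * 1000 = 0.49546 L/s
Therefore the nozzle discharge = 0.49546 L/s.


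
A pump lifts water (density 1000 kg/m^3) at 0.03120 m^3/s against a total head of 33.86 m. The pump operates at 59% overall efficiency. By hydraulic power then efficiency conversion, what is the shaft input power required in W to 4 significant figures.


Approach: apply hydraulic power then efficiency conversion, P = rho*g*Q*H; P_in = P/eta.
Step 1 — hydraulic power (P = rho*g*Q*H):
  P = 1000 * 9.81 * 0.03120 * 33.86 = 10363.6 W
Step 2 — input power: P_in = P/eta = 10363.6 / 0.59 = 17570 W
Therefore the shaft input power required = 17570 W.


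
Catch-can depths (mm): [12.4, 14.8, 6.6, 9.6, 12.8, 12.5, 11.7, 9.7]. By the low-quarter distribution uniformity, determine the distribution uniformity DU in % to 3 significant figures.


Approach: apply the low-quarter distribution uniformity, DU = (mean of lowest quarter of readings / overall mean)*100.
sorted lowest 2 of 8: [6.6, 9.6] -> mean = 8.1000 mm
overall mean = 11.262 mm
DU = (8.1000/11.262)*100 = 71.9 %
Therefore the distribution uniformity DU = 71.9 %.


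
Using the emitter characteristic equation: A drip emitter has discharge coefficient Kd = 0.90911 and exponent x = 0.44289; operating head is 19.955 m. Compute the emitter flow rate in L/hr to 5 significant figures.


Approach: apply the emitter characteristic equation, q = Kd * h^x.
q = 0.90911 * 19.955^0.44289 = 3.4229 L/hr
Therefore the emitter flow rate = 3.4229 L/hr.


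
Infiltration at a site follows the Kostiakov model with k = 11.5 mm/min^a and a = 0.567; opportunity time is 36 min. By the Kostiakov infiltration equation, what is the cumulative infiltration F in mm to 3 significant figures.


Approach: apply the Kostiakov infiltration equation, F = k*t^a.
F = 11.5 * 36^0.567 = 87.7 mm
Therefore the cumulative infiltration F = 87.7 mm.


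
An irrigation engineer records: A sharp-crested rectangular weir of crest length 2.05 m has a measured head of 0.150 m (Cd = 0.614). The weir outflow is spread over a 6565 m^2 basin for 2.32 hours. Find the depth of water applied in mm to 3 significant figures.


Approach: apply the rectangular weir equation with a volume-to-depth conversion, Q = (2/3)*Cd*L*sqrt(2g)*H^1.5; d = Q*t/A * 1000.
Step 1 — weir discharge:
  Q = (2/3)*0.614*2.05*sqrt(2*9.81)*0.150^1.5 = 0.21593 m^3/s
Step 2 — volume: V = 0.21593 * 2.32*3600 = 1803.5 m^3
Step 3 — depth: d = V/A * 1000 = 1803.5/6565 * 1000 = 275 mm
Therefore the depth of water applied = 275 mm.


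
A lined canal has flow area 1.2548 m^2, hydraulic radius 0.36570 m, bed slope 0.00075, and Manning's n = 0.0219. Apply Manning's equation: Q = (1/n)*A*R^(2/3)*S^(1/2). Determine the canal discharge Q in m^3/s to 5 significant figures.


Q = (1/0.0219) * 1.2548 * 0.36570^(2/3) * 0.00075^(1/2) = 0.80244 m^3/s
Therefore the canal discharge Q = 0.80244 m^3/s.


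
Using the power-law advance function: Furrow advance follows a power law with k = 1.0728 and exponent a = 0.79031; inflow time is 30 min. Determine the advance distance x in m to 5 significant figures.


Approach: apply the power-law advance function, x = k*t^a.
x = 1.0728 * 30^0.79031 = 15.773 m
Therefore the advance distance x = 15.773 m.


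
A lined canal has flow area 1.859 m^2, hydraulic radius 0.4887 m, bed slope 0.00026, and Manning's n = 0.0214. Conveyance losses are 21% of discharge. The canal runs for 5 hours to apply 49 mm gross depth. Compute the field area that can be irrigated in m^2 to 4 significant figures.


Approach: apply Manning's equation with a conveyance and depth budget, Q = (1/n)*A*R^(2/3)*S^(1/2); Q_field = Q*(1-loss); Area = Q_field*t/(d/1000).
Step 1 — canal discharge (Manning's equation):
  Q = (1/0.0214) * 1.859 * 0.4887^(2/3) * 0.00026^(1/2) = 0.869055 m^3/s
Step 2 — delivered flow: Q_field = 0.869055*(1 - 21/100) = 0.686553 m^3/s
Step 3 — volume delivered: V = 0.686553 * 5*3600 = 12358.0 m^3
Step 4 — area served: A = V / (depth/1000) = 12358.0 / 0.049 = 252200 m^2
Therefore the field area that can be irrigated = 252200 m^2.


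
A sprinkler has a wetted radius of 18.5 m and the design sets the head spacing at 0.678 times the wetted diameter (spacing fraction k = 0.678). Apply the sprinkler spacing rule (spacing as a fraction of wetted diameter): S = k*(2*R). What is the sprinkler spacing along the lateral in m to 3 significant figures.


S = 0.678 * (2 * 18.5) = 25.1 m
Therefore the sprinkler spacing along the lateral = 25.1 m.


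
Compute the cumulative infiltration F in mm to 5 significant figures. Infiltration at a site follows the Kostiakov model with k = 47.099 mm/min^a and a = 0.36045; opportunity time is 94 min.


Approach: apply the Kostiakov infiltration equation, F = k*t^a.
F = 47.099 * 94^0.36045 = 242.23 mm
Therefore the cumulative infiltration F = 242.23 mm.


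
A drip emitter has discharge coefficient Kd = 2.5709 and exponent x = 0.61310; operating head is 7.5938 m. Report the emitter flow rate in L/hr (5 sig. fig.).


Approach: apply the emitter characteristic equation, q = Kd * h^x.
q = 2.5709 * 7.5938^0.61310 = 8.9103 L/hr
Therefore the emitter flow rate = 8.9103 L/hr.


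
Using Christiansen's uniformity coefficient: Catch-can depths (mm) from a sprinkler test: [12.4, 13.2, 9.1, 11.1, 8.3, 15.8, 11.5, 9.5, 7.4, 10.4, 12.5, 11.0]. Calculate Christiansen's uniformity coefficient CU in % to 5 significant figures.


Approach: apply Christiansen's uniformity coefficient, CU = (1 - mean_abs_deviation/mean)*100.
mean = 11.01667 mm
mean |d_i - mean| = 1.733333 mm
CU = (1 - 1.733333/11.01667)*100 = 84.266 %
Therefore Christiansen's uniformity coefficient CU = 84.266 %.


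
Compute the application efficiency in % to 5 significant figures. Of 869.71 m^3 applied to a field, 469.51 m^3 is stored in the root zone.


Approach: apply the application efficiency ratio, Ea = (stored/applied)*100.
Ea = (469.51/869.71)*100 = 53.985 %
Therefore the application efficiency = 53.985 %.


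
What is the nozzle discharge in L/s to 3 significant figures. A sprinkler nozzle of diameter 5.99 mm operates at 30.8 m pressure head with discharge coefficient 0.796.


Approach: apply the orifice equation, Q = Cd*A*sqrt(2*g*h), A = pi*(d/2)^2.
A = pi*(5.99e-3/2)^2 = 2.8180e-05 m^2
Q = 0.796 * 2.8180e-05 * sqrt(2*9.81*30.8) * 1000 = 0.551 L/s
Therefore the nozzle discharge = 0.551 L/s.


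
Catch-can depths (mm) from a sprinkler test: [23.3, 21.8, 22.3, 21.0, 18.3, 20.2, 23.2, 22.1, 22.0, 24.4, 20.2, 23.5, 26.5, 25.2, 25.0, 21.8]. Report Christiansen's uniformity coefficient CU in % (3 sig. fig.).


Approach: apply Christiansen's uniformity coefficient, CU = (1 - mean_abs_deviation/mean)*100.
mean = 22.550 mm
mean |d_i - mean| = 1.6562 mm
CU = (1 - 1.6562/22.550)*100 = 92.7 %
Therefore Christiansen's uniformity coefficient CU = 92.7 %.


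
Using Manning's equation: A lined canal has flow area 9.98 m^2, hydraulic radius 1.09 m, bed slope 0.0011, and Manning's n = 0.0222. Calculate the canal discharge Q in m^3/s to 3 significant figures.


Approach: apply Manning's equation, Q = (1/n)*A*R^(2/3)*S^(1/2).
Q = (1/0.0222) * 9.98 * 1.09^(2/3) * 0.0011^(1/2) = 15.8 m^3/s
Therefore the canal discharge Q = 15.8 m^3/s.


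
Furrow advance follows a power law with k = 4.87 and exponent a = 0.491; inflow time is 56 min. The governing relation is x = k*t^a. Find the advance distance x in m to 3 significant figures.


x = 4.87 * 56^0.491 = 35.1 m
Therefore the advance distance x = 35.1 m.


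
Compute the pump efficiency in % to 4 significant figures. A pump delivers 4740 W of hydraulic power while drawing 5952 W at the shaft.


Approach: apply the efficiency ratio, eta = (P_out/P_in)*100.
eta = (4740 / 5952) * 100 = 79.64 %
Therefore the pump efficiency = 79.64 %.


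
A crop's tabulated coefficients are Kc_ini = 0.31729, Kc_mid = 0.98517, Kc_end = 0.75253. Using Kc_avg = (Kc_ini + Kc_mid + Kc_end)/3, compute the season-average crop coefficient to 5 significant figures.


Kc_avg = (0.31729 + 0.98517 + 0.75253)/3 = 0.68500
Therefore the season-average crop coefficient = 0.68500.


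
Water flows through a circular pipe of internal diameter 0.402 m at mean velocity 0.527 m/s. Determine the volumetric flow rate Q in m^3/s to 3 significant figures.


Approach: apply the continuity equation for pipe flow, Q = A * v with A = pi*(D/2)^2.
A = pi*(0.402/2)^2 = 0.12692 m^2
Q = 0.12692 * 0.527 = 0.0669 m^3/s
Therefore the volumetric flow rate Q = 0.0669 m^3/s.


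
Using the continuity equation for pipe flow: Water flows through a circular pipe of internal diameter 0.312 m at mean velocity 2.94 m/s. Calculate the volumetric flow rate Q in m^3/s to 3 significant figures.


Approach: apply the continuity equation for pipe flow, Q = A * v with A = pi*(D/2)^2.
A = pi*(0.312/2)^2 = 0.076454 m^2
Q = 0.076454 * 2.94 = 0.225 m^3/s
Therefore the volumetric flow rate Q = 0.225 m^3/s.


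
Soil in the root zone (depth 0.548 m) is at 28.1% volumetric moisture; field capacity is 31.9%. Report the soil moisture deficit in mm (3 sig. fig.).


Approach: apply the soil moisture deficit relation, SMD = (FC - theta)/100 * depth * 1000.
SMD = (31.9 - 28.1)/100 * 0.548 * 1000 = 20.8 mm
Therefore the soil moisture deficit = 20.8 mm.


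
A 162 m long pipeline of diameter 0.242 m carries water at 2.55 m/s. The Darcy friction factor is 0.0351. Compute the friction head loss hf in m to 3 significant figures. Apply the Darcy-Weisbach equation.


Approach: apply the Darcy-Weisbach equation, hf = f*(L/D)*(v^2/(2g)).
hf = 0.0351 * (162/0.242) * (2.55^2 / (2*9.81))
hf = 7.79 m
Therefore the friction head loss hf = 7.79 m.


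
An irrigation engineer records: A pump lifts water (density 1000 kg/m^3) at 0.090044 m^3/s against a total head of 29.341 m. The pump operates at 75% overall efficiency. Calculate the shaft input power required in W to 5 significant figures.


Approach: apply hydraulic power then efficiency conversion, P = rho*g*Q*H; P_in = P/eta.
Step 1 — hydraulic power (P = rho*g*Q*H):
  P = 1000 * 9.81 * 0.090044 * 29.341 = 25917.83 W
Step 2 — input power: P_in = P/eta = 25917.83 / 0.75 = 34557 W
Therefore the shaft input power required = 34557 W.


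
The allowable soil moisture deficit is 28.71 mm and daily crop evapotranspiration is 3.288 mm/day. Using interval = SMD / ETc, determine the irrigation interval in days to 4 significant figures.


interval = 28.71 / 3.288 = 8.732 days
Therefore the irrigation interval = 8.732 days.


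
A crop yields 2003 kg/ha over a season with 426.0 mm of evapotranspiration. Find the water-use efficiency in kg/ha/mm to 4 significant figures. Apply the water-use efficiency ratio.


Approach: apply the water-use efficiency ratio, WUE = yield/ET.
WUE = 2003 / 426.0 = 4.702 kg/ha/mm
Therefore the water-use efficiency = 4.702 kg/ha/mm.


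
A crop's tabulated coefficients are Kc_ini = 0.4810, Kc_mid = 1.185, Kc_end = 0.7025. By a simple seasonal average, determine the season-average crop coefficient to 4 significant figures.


Approach: apply a simple seasonal average, Kc_avg = (Kc_ini + Kc_mid + Kc_end)/3.
Kc_avg = (0.4810 + 1.185 + 0.7025)/3 = 0.7895
Therefore the season-average crop coefficient = 0.7895.


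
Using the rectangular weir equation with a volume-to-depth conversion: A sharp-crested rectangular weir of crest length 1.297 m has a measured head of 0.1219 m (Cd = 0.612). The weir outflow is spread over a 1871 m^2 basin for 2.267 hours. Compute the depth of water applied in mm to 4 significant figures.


Approach: apply the rectangular weir equation with a volume-to-depth conversion, Q = (2/3)*Cd*L*sqrt(2g)*H^1.5; d = Q*t/A * 1000.
Step 1 — weir discharge:
  Q = (2/3)*0.612*1.297*sqrt(2*9.81)*0.1219^1.5 = 0.0997597 m^3/s
Step 2 — volume: V = 0.0997597 * 2.267*3600 = 814.159 m^3
Step 3 — depth: d = V/A * 1000 = 814.159/1871 * 1000 = 435.1 mm
Therefore the depth of water applied = 435.1 mm.


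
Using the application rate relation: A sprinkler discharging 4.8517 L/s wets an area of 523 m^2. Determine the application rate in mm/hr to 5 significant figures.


Approach: apply the application rate relation, rate = (Q/A)*3600.
rate = (4.8517 / 523) * 3600 = 33.396 mm/hr
Therefore the application rate = 33.396 mm/hr.


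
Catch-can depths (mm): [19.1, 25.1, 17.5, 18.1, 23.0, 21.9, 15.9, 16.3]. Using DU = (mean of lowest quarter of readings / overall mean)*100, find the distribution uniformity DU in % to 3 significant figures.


sorted lowest 2 of 8: [15.9, 16.3] -> mean = 16.100 mm
overall mean = 19.613 mm
DU = (16.100/19.613)*100 = 82.1 %
Therefore the distribution uniformity DU = 82.1 %.


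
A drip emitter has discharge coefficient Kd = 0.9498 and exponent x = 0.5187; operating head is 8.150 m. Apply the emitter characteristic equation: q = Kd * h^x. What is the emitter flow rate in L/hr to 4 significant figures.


q = 0.9498 * 8.150^0.5187 = 2.820 L/hr
Therefore the emitter flow rate = 2.820 L/hr.


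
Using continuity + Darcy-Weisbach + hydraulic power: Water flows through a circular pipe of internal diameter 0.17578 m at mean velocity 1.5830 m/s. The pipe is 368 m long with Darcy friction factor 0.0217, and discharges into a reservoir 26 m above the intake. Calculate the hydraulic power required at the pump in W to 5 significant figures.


Approach: apply continuity + Darcy-Weisbach + hydraulic power, Q = A*v; hf = f*(L/D)*(v^2/(2g)); H = static + hf; P = rho*g*Q*H.
Step 1 — flow rate (continuity, Q = A*v):
  A = pi*(0.17578/2)^2 = 0.02426771 m^2
  Q = 0.02426771 * 1.5830 = 0.03841579 m^3/s
Step 2 — friction head loss (Darcy-Weisbach):
  hf = 0.0217 * (368/0.17578) * (1.5830^2 / (2*9.81))
  hf = 5.802310 m
Step 3 — total head: H = 26 + 5.802310 = 31.80231 m
Step 4 — hydraulic power (P = rho*g*Q*H):
  P = 1000 * 9.81 * 0.03841579 * 31.80231 = 11985 W
Therefore the hydraulic power required at the pump = 11985 W.


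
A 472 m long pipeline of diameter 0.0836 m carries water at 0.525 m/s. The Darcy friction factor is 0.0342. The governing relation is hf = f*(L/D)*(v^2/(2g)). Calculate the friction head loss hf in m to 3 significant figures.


hf = 0.0342 * (472/0.0836) * (0.525^2 / (2*9.81))
hf = 2.71 m
Therefore the friction head loss hf = 2.71 m.


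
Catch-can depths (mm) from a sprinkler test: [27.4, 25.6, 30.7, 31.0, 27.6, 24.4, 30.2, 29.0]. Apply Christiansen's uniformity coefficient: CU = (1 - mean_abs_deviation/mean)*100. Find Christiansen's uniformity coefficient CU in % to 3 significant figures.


mean = 28.238 mm
mean |d_i - mean| = 1.9875 mm
CU = (1 - 1.9875/28.238)*100 = 93.0 %
Therefore Christiansen's uniformity coefficient CU = 93.0 %.


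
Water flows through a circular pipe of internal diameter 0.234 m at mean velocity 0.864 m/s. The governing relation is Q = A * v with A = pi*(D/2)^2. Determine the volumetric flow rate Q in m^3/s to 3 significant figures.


A = pi*(0.234/2)^2 = 0.043005 m^2
Q = 0.043005 * 0.864 = 0.0372 m^3/s
Therefore the volumetric flow rate Q = 0.0372 m^3/s.


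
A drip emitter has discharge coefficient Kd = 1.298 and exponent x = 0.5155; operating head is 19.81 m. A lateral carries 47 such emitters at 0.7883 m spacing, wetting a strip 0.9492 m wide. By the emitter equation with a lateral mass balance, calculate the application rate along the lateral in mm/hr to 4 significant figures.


Approach: apply the emitter equation with a lateral mass balance, q = Kd*h^x; Q = n*q; rate = Q/(n*spacing*width).
Step 1 — single emitter flow (q = Kd*h^x):
  q = 1.298 * 19.81^0.5155 = 6.05088 L/hr
Step 2 — total lateral flow: Q = 47 * 6.05088 = 284.391 L/hr
Step 3 — wetted area: A = 47 * 0.7883 * 0.9492 = 35.1680 m^2
Step 4 — application rate: Q/A = 284.391/35.1680 = 8.087 mm/hr
Therefore the application rate along the lateral = 8.087 mm/hr.


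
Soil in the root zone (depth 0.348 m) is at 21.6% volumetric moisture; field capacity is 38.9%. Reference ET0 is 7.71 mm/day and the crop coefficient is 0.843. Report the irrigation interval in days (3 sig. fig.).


Approach: apply soil-water budget scheduling, SMD = (FC-theta)/100*depth*1000; ETc = ET0*Kc; interval = SMD/ETc.
Step 1 — soil moisture deficit:
  SMD = (38.9 - 21.6)/100 * 0.348 * 1000 = 60.204 mm
Step 2 — daily crop ET (ETc = ET0*Kc):
  ETc = 7.71 * 0.843 = 6.4995 mm/day
Step 3 — irrigation interval (SMD/ETc):
  interval = 60.204 / 6.4995 = 9.26 days
Therefore the irrigation interval = 9.26 days.


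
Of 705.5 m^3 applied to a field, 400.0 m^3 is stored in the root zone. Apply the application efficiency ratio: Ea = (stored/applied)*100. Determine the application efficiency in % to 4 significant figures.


Ea = (400.0/705.5)*100 = 56.70 %
Therefore the application efficiency = 56.70 %.


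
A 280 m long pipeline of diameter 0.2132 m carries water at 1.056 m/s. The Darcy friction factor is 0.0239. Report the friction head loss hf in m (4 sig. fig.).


Approach: apply the Darcy-Weisbach equation, hf = f*(L/D)*(v^2/(2g)).
hf = 0.0239 * (280/0.2132) * (1.056^2 / (2*9.81))
hf = 1.784 m
Therefore the friction head loss hf = 1.784 m.


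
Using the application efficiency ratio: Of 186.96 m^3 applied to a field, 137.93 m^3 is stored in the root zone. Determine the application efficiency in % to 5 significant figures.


Approach: apply the application efficiency ratio, Ea = (stored/applied)*100.
Ea = (137.93/186.96)*100 = 73.775 %
Therefore the application efficiency = 73.775 %.


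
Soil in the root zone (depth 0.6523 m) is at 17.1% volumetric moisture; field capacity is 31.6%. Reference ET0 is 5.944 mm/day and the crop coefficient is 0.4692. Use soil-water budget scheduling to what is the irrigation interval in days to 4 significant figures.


Approach: apply soil-water budget scheduling, SMD = (FC-theta)/100*depth*1000; ETc = ET0*Kc; interval = SMD/ETc.
Step 1 — soil moisture deficit:
  SMD = (31.6 - 17.1)/100 * 0.6523 * 1000 = 94.5835 mm
Step 2 — daily crop ET (ETc = ET0*Kc):
  ETc = 5.944 * 0.4692 = 2.78892 mm/day
Step 3 — irrigation interval (SMD/ETc):
  interval = 94.5835 / 2.78892 = 33.91 days
Therefore the irrigation interval = 33.91 days.


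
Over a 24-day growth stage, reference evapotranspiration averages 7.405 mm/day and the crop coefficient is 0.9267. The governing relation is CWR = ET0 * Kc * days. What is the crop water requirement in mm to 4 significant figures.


CWR = 7.405 * 0.9267 * 24 = 164.7 mm
Therefore the crop water requirement = 164.7 mm.


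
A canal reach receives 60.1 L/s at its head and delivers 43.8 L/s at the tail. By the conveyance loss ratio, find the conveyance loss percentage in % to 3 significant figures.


Approach: apply the conveyance loss ratio, loss% = ((Q_head - Q_tail)/Q_head)*100.
loss = ((60.1 - 43.8)/60.1)*100 = 27.1 %
Therefore the conveyance loss percentage = 27.1 %.


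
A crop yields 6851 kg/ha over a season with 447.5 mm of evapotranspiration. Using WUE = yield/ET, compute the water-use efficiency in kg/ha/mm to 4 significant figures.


WUE = 6851 / 447.5 = 15.31 kg/ha/mm
Therefore the water-use efficiency = 15.31 kg/ha/mm.


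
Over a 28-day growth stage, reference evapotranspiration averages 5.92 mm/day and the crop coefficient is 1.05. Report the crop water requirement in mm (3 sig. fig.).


Approach: apply the crop water requirement relation, CWR = ET0 * Kc * days.
CWR = 5.92 * 1.05 * 28 = 174 mm
Therefore the crop water requirement = 174 mm.


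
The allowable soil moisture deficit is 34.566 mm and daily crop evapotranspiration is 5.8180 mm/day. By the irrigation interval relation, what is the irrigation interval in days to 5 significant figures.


Approach: apply the irrigation interval relation, interval = SMD / ETc.
interval = 34.566 / 5.8180 = 5.9412 days
Therefore the irrigation interval = 5.9412 days.


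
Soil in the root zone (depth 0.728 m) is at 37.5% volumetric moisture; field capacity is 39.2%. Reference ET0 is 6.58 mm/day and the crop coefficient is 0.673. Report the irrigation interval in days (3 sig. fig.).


Approach: apply soil-water budget scheduling, SMD = (FC-theta)/100*depth*1000; ETc = ET0*Kc; interval = SMD/ETc.
Step 1 — soil moisture deficit:
  SMD = (39.2 - 37.5)/100 * 0.728 * 1000 = 12.376 mm
Step 2 — daily crop ET (ETc = ET0*Kc):
  ETc = 6.58 * 0.673 = 4.4283 mm/day
Step 3 — irrigation interval (SMD/ETc):
  interval = 12.376 / 4.4283 = 2.79 days
Therefore the irrigation interval = 2.79 days.


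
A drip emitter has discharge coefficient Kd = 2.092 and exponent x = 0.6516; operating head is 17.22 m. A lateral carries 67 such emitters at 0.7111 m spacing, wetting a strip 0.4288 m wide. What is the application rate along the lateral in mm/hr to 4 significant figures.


Approach: apply the emitter equation with a lateral mass balance, q = Kd*h^x; Q = n*q; rate = Q/(n*spacing*width).
Step 1 — single emitter flow (q = Kd*h^x):
  q = 2.092 * 17.22^0.6516 = 13.3648 L/hr
Step 2 — total lateral flow: Q = 67 * 13.3648 = 895.438 L/hr
Step 3 — wetted area: A = 67 * 0.7111 * 0.4288 = 20.4296 m^2
Step 4 — application rate: Q/A = 895.438/20.4296 = 43.83 mm/hr
Therefore the application rate along the lateral = 43.83 mm/hr.


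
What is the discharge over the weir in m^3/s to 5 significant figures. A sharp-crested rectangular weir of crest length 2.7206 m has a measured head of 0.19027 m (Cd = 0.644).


Approach: apply the rectangular weir equation, Q = (2/3)*Cd*L*sqrt(2g)*H^1.5.
Q = (2/3)*0.644*2.7206*sqrt(2*9.81)*0.19027^1.5 = 0.42940 m^3/s
Therefore the discharge over the weir = 0.42940 m^3/s.


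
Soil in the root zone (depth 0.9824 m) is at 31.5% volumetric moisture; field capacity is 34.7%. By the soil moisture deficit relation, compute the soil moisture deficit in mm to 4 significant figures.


Approach: apply the soil moisture deficit relation, SMD = (FC - theta)/100 * depth * 1000.
SMD = (34.7 - 31.5)/100 * 0.9824 * 1000 = 31.44 mm
Therefore the soil moisture deficit = 31.44 mm.


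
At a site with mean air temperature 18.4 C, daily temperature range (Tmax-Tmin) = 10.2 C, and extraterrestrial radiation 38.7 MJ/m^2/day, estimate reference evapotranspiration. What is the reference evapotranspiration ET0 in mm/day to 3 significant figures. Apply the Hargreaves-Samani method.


Approach: apply the Hargreaves-Samani method, ET0 = 0.0023*(Tmean+17.8)*sqrt(Tmax-Tmin)*0.408*Ra.
ET0 = 0.0023*(18.4+17.8)*sqrt(10.2)*0.408*38.7 = 4.20 mm/day
Therefore the reference evapotranspiration ET0 = 4.20 mm/day.


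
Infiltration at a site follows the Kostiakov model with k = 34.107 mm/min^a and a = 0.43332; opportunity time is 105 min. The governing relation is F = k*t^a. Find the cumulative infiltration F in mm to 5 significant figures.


F = 34.107 * 105^0.43332 = 256.25 mm
Therefore the cumulative infiltration F = 256.25 mm.


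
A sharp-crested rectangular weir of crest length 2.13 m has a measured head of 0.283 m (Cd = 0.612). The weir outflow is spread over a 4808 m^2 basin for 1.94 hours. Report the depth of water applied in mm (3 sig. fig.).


Approach: apply the rectangular weir equation with a volume-to-depth conversion, Q = (2/3)*Cd*L*sqrt(2g)*H^1.5; d = Q*t/A * 1000.
Step 1 — weir discharge:
  Q = (2/3)*0.612*2.13*sqrt(2*9.81)*0.283^1.5 = 0.57952 m^3/s
Step 2 — volume: V = 0.57952 * 1.94*3600 = 4047.4 m^3
Step 3 — depth: d = V/A * 1000 = 4047.4/4808 * 1000 = 842 mm
Therefore the depth of water applied = 842 mm.


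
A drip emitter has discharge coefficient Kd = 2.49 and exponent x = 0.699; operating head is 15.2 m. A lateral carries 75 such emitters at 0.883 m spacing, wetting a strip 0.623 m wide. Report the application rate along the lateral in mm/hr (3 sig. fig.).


Approach: apply the emitter equation with a lateral mass balance, q = Kd*h^x; Q = n*q; rate = Q/(n*spacing*width).
Step 1 — single emitter flow (q = Kd*h^x):
  q = 2.49 * 15.2^0.699 = 16.684 L/hr
Step 2 — total lateral flow: Q = 75 * 16.684 = 1251.3 L/hr
Step 3 — wetted area: A = 75 * 0.883 * 0.623 = 41.258 m^2
Step 4 — application rate: Q/A = 1251.3/41.258 = 30.3 mm/hr
Therefore the application rate along the lateral = 30.3 mm/hr.


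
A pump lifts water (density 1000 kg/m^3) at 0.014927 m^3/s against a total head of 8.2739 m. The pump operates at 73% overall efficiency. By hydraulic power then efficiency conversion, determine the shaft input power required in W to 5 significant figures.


Approach: apply hydraulic power then efficiency conversion, P = rho*g*Q*H; P_in = P/eta.
Step 1 — hydraulic power (P = rho*g*Q*H):
  P = 1000 * 9.81 * 0.014927 * 8.2739 = 1211.579 W
Step 2 — input power: P_in = P/eta = 1211.579 / 0.73 = 1659.7 W
Therefore the shaft input power required = 1659.7 W.


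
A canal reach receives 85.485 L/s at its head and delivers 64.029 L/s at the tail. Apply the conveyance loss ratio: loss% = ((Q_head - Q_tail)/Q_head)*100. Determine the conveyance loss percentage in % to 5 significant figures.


loss = ((85.485 - 64.029)/85.485)*100 = 25.099 %
Therefore the conveyance loss percentage = 25.099 %.


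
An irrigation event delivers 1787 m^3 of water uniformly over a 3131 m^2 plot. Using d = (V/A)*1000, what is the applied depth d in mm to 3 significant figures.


d = (1787 / 3131) * 1000 = 571 mm
Therefore the applied depth d = 571 mm.


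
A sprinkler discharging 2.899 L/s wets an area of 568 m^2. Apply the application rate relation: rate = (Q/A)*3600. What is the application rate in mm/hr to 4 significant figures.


rate = (2.899 / 568) * 3600 = 18.37 mm/hr
Therefore the application rate = 18.37 mm/hr.


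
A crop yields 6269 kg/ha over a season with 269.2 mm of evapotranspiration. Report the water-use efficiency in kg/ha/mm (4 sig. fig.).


Approach: apply the water-use efficiency ratio, WUE = yield/ET.
WUE = 6269 / 269.2 = 23.29 kg/ha/mm
Therefore the water-use efficiency = 23.29 kg/ha/mm.


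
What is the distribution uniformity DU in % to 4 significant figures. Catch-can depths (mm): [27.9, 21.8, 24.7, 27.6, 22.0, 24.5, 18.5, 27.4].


Approach: apply the low-quarter distribution uniformity, DU = (mean of lowest quarter of readings / overall mean)*100.
sorted lowest 2 of 8: [18.5, 21.8] -> mean = 20.1500 mm
overall mean = 24.3000 mm
DU = (20.1500/24.3000)*100 = 82.92 %
Therefore the distribution uniformity DU = 82.92 %.


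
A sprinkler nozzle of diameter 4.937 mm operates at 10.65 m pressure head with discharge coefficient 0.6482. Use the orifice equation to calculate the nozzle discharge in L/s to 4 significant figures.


Approach: apply the orifice equation, Q = Cd*A*sqrt(2*g*h), A = pi*(d/2)^2.
A = pi*(4.937e-3/2)^2 = 1.91433e-05 m^2
Q = 0.6482 * 1.91433e-05 * sqrt(2*9.81*10.65) * 1000 = 0.1794 L/s
Therefore the nozzle discharge = 0.1794 L/s.


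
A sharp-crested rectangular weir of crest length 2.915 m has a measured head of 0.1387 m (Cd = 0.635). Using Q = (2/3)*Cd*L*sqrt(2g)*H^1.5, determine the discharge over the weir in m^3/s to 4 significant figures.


Q = (2/3)*0.635*2.915*sqrt(2*9.81)*0.1387^1.5 = 0.2823 m^3/s
Therefore the discharge over the weir = 0.2823 m^3/s.


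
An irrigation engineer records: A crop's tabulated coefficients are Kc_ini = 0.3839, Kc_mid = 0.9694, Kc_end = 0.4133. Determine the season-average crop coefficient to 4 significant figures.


Approach: apply a simple seasonal average, Kc_avg = (Kc_ini + Kc_mid + Kc_end)/3.
Kc_avg = (0.3839 + 0.9694 + 0.4133)/3 = 0.5889
Therefore the season-average crop coefficient = 0.5889.


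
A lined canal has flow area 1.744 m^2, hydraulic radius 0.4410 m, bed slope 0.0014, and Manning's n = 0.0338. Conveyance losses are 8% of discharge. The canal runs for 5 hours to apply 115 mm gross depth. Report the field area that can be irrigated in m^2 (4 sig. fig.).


Approach: apply Manning's equation with a conveyance and depth budget, Q = (1/n)*A*R^(2/3)*S^(1/2); Q_field = Q*(1-loss); Area = Q_field*t/(d/1000).
Step 1 — canal discharge (Manning's equation):
  Q = (1/0.0338) * 1.744 * 0.4410^(2/3) * 0.0014^(1/2) = 1.11854 m^3/s
Step 2 — delivered flow: Q_field = 1.11854*(1 - 8/100) = 1.02906 m^3/s
Step 3 — volume delivered: V = 1.02906 * 5*3600 = 18523.1 m^3
Step 4 — area served: A = V / (depth/1000) = 18523.1 / 0.115 = 161100 m^2
Therefore the field area that can be irrigated = 161100 m^2.


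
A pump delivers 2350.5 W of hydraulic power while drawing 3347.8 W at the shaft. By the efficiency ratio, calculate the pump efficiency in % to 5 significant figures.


Approach: apply the efficiency ratio, eta = (P_out/P_in)*100.
eta = (2350.5 / 3347.8) * 100 = 70.210 %
Therefore the pump efficiency = 70.210 %.


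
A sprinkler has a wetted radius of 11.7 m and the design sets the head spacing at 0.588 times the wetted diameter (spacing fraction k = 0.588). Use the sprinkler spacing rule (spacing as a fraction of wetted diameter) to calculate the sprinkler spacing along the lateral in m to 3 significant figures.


Approach: apply the sprinkler spacing rule (spacing as a fraction of wetted diameter), S = k*(2*R).
S = 0.588 * (2 * 11.7) = 13.8 m
Therefore the sprinkler spacing along the lateral = 13.8 m.


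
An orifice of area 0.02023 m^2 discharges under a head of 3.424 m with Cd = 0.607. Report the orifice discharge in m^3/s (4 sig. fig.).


Approach: apply the orifice equation, Q = Cd*A*sqrt(2*g*h).
Q = 0.607 * 0.02023 * sqrt(2*9.81*3.424) = 0.1006 m^3/s
Therefore the orifice discharge = 0.1006 m^3/s.


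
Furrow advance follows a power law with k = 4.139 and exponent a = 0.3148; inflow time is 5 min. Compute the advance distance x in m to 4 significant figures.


Approach: apply the power-law advance function, x = k*t^a.
x = 4.139 * 5^0.3148 = 6.870 m
Therefore the advance distance x = 6.870 m.


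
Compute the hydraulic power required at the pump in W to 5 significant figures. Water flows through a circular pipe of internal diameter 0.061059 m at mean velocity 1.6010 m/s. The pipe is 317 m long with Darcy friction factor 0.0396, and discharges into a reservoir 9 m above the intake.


Approach: apply continuity + Darcy-Weisbach + hydraulic power, Q = A*v; hf = f*(L/D)*(v^2/(2g)); H = static + hf; P = rho*g*Q*H.
Step 1 — flow rate (continuity, Q = A*v):
  A = pi*(0.061059/2)^2 = 0.002928123 m^2
  Q = 0.002928123 * 1.6010 = 0.004687924 m^3/s
Step 2 — friction head loss (Darcy-Weisbach):
  hf = 0.0396 * (317/0.061059) * (1.6010^2 / (2*9.81))
  hf = 26.85891 m
Step 3 — total head: H = 9 + 26.85891 = 35.85891 m
Step 4 — hydraulic power (P = rho*g*Q*H):
  P = 1000 * 9.81 * 0.004687924 * 35.85891 = 1649.1 W
Therefore the hydraulic power required at the pump = 1649.1 W.


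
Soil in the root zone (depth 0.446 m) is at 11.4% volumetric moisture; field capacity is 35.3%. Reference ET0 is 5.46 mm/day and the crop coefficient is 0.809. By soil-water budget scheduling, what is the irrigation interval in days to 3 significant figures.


Approach: apply soil-water budget scheduling, SMD = (FC-theta)/100*depth*1000; ETc = ET0*Kc; interval = SMD/ETc.
Step 1 — soil moisture deficit:
  SMD = (35.3 - 11.4)/100 * 0.446 * 1000 = 106.59 mm
Step 2 — daily crop ET (ETc = ET0*Kc):
  ETc = 5.46 * 0.809 = 4.4171 mm/day
Step 3 — irrigation interval (SMD/ETc):
  interval = 106.59 / 4.4171 = 24.1 days
Therefore the irrigation interval = 24.1 days.


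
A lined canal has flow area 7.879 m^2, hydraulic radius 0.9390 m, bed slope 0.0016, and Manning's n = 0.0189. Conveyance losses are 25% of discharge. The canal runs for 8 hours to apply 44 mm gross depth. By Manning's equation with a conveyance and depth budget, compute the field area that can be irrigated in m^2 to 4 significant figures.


Approach: apply Manning's equation with a conveyance and depth budget, Q = (1/n)*A*R^(2/3)*S^(1/2); Q_field = Q*(1-loss); Area = Q_field*t/(d/1000).
Step 1 — canal discharge (Manning's equation):
  Q = (1/0.0189) * 7.879 * 0.9390^(2/3) * 0.0016^(1/2) = 15.9899 m^3/s
Step 2 — delivered flow: Q_field = 15.9899*(1 - 25/100) = 11.9924 m^3/s
Step 3 — volume delivered: V = 11.9924 * 8*3600 = 345382 m^3
Step 4 — area served: A = V / (depth/1000) = 345382 / 0.044 = 7850000 m^2
Therefore the field area that can be irrigated = 7850000 m^2.


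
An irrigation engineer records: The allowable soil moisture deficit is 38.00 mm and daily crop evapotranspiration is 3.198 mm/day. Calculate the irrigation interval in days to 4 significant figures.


Approach: apply the irrigation interval relation, interval = SMD / ETc.
interval = 38.00 / 3.198 = 11.88 days
Therefore the irrigation interval = 11.88 days.


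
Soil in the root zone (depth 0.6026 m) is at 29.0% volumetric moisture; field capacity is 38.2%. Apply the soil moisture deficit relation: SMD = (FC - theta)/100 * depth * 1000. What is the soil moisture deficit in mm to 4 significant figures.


SMD = (38.2 - 29.0)/100 * 0.6026 * 1000 = 55.44 mm
Therefore the soil moisture deficit = 55.44 mm.


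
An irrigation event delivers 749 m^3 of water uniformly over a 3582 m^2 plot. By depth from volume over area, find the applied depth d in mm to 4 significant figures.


Approach: apply depth from volume over area, d = (V/A)*1000.
d = (749 / 3582) * 1000 = 209.1 mm
Therefore the applied depth d = 209.1 mm.


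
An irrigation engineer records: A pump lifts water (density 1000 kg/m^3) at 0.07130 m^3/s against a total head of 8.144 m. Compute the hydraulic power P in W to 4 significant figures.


Approach: apply the hydraulic power relation, P = rho*g*Q*H.
P = 1000 * 9.81 * 0.07130 * 8.144 = 5696 W
Therefore the hydraulic power P = 5696 W.


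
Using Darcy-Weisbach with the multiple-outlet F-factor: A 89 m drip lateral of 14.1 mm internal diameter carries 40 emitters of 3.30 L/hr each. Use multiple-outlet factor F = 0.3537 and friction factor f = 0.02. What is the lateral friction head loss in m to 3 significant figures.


Approach: apply Darcy-Weisbach with the multiple-outlet F-factor, Q = n*q/(3600*1000) m^3/s; v = Q/A; hf = F*f*(L/D)*(v^2/(2g)).
Q = 40*3.30/(3600*1000) = 3.6667e-05 m^3/s
A = pi*(14.1e-3/2)^2 = 1.5615e-04 m^2, so v = Q/A = 0.23482 m/s
hf = 0.3537*0.02*(89/0.0141)*(0.23482^2/(2*9.81)) = 0.125 m
Therefore the lateral friction head loss = 0.125 m.


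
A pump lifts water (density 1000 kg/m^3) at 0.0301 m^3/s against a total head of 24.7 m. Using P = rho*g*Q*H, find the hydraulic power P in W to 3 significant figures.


P = 1000 * 9.81 * 0.0301 * 24.7 = 7290 W
Therefore the hydraulic power P = 7290 W.


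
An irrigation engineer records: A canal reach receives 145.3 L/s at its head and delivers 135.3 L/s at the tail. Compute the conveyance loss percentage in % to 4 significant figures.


Approach: apply the conveyance loss ratio, loss% = ((Q_head - Q_tail)/Q_head)*100.
loss = ((145.3 - 135.3)/145.3)*100 = 6.882 %
Therefore the conveyance loss percentage = 6.882 %.


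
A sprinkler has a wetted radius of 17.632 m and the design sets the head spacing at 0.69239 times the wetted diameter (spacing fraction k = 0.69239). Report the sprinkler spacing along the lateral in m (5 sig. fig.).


Approach: apply the sprinkler spacing rule (spacing as a fraction of wetted diameter), S = k*(2*R).
S = 0.69239 * (2 * 17.632) = 24.416 m
Therefore the sprinkler spacing along the lateral = 24.416 m.


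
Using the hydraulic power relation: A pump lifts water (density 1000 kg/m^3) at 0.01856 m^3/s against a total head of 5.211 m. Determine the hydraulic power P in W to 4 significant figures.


Approach: apply the hydraulic power relation, P = rho*g*Q*H.
P = 1000 * 9.81 * 0.01856 * 5.211 = 948.8 W
Therefore the hydraulic power P = 948.8 W.
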